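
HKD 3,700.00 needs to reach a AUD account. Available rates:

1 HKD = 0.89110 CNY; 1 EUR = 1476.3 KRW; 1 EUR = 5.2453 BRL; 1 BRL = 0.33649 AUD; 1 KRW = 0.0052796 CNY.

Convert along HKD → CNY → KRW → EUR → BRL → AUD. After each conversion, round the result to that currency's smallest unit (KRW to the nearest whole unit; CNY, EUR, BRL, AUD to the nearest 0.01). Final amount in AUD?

HKD 3,700.00 × 0.89110 = CNY 3,297.07
CNY 3,297.07 ÷ 0.0052796 = KRW 624,492
KRW 624,492 ÷ 1476.3 = EUR 423.01
EUR 423.01 × 5.2453 = BRL 2,218.81
BRL 2,218.81 × 0.33649 = AUD 746.61

AUD 746.61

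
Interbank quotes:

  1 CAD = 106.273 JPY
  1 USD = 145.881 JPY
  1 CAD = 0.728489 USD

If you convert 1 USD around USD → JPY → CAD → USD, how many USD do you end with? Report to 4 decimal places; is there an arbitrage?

1.0000 (no arbitrage)

Around USD → JPY → CAD → USD: 1 × 145.881 ÷ 106.273 × 0.728489 = 0.999997
Product ≈ 1 (deviation 0.000%, within rounding noise).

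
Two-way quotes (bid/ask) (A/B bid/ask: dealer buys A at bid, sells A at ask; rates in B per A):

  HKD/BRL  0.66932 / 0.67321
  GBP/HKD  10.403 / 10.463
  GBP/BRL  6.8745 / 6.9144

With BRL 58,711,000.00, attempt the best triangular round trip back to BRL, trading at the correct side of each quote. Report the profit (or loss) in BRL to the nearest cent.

Net profit: BRL 412,124.66

Best loop BRL → GBP → HKD → BRL:
BRL 58,711,000.00 ÷ 6.9144 (buy GBP at ask) = GBP 8,491,119.98
GBP 8,491,119.98 × 10.403 (sell GBP at bid) = HKD 88,333,121.17
HKD 88,333,121.17 × 0.66932 (sell HKD at bid) = BRL 59,123,124.66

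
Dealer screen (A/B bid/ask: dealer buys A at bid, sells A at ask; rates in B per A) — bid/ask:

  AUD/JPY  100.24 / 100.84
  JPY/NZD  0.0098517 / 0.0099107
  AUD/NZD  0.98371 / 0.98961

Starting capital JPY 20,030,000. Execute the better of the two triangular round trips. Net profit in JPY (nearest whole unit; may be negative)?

Best loop JPY → NZD → AUD → JPY:
JPY 20,030,000 × 0.0098517 (sell JPY at bid) = NZD 197,329.55
NZD 197,329.55 ÷ 0.98961 (buy AUD at ask) = AUD 199,401.33
AUD 199,401.33 × 100.24 (sell AUD at bid) = JPY 19,987,989

Net result: JPY -42,011 (no profitable arbitrage after spreads)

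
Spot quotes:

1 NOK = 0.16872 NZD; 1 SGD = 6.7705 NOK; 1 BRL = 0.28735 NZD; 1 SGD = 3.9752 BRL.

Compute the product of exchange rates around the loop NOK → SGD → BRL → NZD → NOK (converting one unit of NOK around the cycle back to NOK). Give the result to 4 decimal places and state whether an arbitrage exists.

1.0000 (no arbitrage)

Around NOK → SGD → BRL → NZD → NOK: 1 ÷ 6.7705 × 3.9752 × 0.28735 ÷ 0.16872 = 0.999961
Product ≈ 1 (deviation 0.004%, within rounding noise).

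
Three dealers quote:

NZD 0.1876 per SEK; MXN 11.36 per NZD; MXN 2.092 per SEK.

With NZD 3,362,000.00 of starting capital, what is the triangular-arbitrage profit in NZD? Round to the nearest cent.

Profitable loop is NZD → MXN → SEK → NZD:
NZD 3,362,000.00 × 11.36 = MXN 38,192,320.00
MXN 38,192,320.00 ÷ 2.092 = SEK 18,256,367.11
SEK 18,256,367.11 × 0.1876 = NZD 3,424,894.47
Profit = NZD 3,424,894.47 − NZD 3,362,000.00

Profit: NZD 62,894.47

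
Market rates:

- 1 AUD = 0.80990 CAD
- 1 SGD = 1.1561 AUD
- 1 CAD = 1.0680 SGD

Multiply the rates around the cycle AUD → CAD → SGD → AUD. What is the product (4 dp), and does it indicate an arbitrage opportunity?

1.0000 (no arbitrage)

Around AUD → CAD → SGD → AUD: 1 × 0.80990 × 1.0680 × 1.1561 = 0.999996
Product ≈ 1 (deviation 0.000%, within rounding noise).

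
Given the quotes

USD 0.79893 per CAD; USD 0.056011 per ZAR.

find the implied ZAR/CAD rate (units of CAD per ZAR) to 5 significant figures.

ZAR/CAD = 0.070108

1 ZAR × 0.056011 = 0.056011 USD
0.056011 USD ÷ 0.79893 = 0.0701075 CAD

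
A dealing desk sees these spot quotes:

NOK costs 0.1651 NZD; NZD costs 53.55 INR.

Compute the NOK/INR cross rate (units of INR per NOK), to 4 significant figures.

1 NOK × 0.1651 = 0.1651 NZD
0.1651 NZD × 53.55 = 8.8411 INR

NOK/INR = 8.841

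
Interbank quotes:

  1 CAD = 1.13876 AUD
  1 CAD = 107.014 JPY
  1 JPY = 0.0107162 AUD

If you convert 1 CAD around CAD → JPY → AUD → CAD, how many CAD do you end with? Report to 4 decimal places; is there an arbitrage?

1.0070 (arbitrage exists)

Around CAD → JPY → AUD → CAD: 1 × 107.014 × 0.0107162 ÷ 1.13876 = 1.007046
Product > 1; profitable direction is CAD → JPY → AUD → CAD.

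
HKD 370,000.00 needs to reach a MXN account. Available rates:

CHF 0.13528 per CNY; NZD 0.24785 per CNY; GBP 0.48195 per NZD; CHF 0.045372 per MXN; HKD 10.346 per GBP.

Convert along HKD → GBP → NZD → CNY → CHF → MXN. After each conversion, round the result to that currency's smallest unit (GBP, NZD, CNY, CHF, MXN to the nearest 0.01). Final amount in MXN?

HKD 370,000.00 ÷ 10.346 = GBP 35,762.61
GBP 35,762.61 ÷ 0.48195 = NZD 74,203.98
NZD 74,203.98 ÷ 0.24785 = CNY 299,390.68
CNY 299,390.68 × 0.13528 = CHF 40,501.57
CHF 40,501.57 ÷ 0.045372 = MXN 892,655.60

MXN 892,655.60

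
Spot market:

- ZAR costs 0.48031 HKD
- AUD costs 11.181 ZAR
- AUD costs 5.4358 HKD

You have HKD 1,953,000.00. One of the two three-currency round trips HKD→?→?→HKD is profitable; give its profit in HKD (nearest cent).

Profitable loop is HKD → ZAR → AUD → HKD:
HKD 1,953,000.00 ÷ 0.48031 = ZAR 4,066,123.96
ZAR 4,066,123.96 ÷ 11.181 = AUD 363,663.71
AUD 363,663.71 × 5.4358 = HKD 1,976,803.20
Profit = HKD 1,976,803.20 − HKD 1,953,000.00

Profit: HKD 23,803.20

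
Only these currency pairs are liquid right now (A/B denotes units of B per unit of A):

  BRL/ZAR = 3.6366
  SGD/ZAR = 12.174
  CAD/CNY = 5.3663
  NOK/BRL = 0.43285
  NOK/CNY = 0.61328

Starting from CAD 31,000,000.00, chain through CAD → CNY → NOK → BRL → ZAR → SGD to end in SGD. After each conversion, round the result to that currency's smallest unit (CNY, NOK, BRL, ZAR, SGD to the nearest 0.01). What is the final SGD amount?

SGD 35,073,370.16

CAD 31,000,000.00 × 5.3663 = CNY 166,355,300.00
CNY 166,355,300.00 ÷ 0.61328 = NOK 271,255,054.79
NOK 271,255,054.79 × 0.43285 = BRL 117,412,750.47
BRL 117,412,750.47 × 3.6366 = ZAR 426,983,208.36
ZAR 426,983,208.36 ÷ 12.174 = SGD 35,073,370.16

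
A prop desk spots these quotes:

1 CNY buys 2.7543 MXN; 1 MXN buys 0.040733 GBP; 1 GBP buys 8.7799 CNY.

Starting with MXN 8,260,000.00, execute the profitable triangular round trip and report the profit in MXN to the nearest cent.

Profit: MXN 125,574.82

Profitable loop is MXN → CNY → GBP → MXN:
MXN 8,260,000.00 ÷ 2.7543 = CNY 2,998,947.10
CNY 2,998,947.10 ÷ 8.7799 = GBP 341,569.62
GBP 341,569.62 ÷ 0.040733 = MXN 8,385,574.82
Profit = MXN 8,385,574.82 − MXN 8,260,000.00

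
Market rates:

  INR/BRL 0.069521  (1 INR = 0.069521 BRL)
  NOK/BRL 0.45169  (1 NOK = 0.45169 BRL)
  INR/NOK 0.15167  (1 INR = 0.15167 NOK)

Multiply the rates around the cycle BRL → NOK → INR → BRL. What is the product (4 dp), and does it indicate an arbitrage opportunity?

Around BRL → NOK → INR → BRL: 1 ÷ 0.45169 ÷ 0.15167 × 0.069521 = 1.014789
Product > 1; profitable direction is BRL → NOK → INR → BRL.

1.0148 (arbitrage exists)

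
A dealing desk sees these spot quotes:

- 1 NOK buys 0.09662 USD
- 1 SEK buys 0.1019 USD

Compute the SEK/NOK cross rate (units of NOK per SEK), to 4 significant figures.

1 SEK × 0.1019 = 0.1019 USD
0.1019 USD ÷ 0.09662 = 1.05465 NOK

SEK/NOK = 1.055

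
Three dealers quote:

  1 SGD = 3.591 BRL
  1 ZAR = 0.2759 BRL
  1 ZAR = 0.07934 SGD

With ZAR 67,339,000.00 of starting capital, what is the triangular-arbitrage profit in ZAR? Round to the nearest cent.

Profit: ZAR 2,199,058.90

Profitable loop is ZAR → SGD → BRL → ZAR:
ZAR 67,339,000.00 × 0.07934 = SGD 5,342,676.26
SGD 5,342,676.26 × 3.591 = BRL 19,185,550.45
BRL 19,185,550.45 ÷ 0.2759 = ZAR 69,538,058.90
Profit = ZAR 69,538,058.90 − ZAR 67,339,000.00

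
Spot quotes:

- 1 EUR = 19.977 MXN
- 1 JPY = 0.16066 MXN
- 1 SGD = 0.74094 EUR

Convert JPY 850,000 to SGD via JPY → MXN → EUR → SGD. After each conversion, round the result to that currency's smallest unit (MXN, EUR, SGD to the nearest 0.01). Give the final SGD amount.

SGD 9,226.00

JPY 850,000 × 0.16066 = MXN 136,561.00
MXN 136,561.00 ÷ 19.977 = EUR 6,835.91
EUR 6,835.91 ÷ 0.74094 = SGD 9,226.00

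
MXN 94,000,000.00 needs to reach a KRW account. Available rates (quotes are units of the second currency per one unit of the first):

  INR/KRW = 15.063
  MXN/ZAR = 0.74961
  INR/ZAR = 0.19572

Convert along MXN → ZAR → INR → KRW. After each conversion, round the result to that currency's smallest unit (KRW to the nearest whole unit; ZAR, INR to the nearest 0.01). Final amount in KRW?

KRW 5,422,998,623

MXN 94,000,000.00 × 0.74961 = ZAR 70,463,340.00
ZAR 70,463,340.00 ÷ 0.19572 = INR 360,021,152.67
INR 360,021,152.67 × 15.063 = KRW 5,422,998,623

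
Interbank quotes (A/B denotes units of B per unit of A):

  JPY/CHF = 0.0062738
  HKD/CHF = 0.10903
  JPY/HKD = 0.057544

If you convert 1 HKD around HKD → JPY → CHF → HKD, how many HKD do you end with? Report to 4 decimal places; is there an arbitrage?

1.0000 (no arbitrage)

Around HKD → JPY → CHF → HKD: 1 ÷ 0.057544 × 0.0062738 ÷ 0.10903 = 0.999965
Product ≈ 1 (deviation 0.004%, within rounding noise).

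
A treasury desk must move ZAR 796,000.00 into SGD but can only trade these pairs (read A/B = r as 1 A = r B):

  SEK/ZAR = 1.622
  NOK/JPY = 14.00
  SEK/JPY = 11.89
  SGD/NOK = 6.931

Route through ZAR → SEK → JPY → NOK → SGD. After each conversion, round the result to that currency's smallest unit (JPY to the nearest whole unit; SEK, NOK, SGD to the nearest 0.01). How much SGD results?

ZAR 796,000.00 ÷ 1.622 = SEK 490,752.16
SEK 490,752.16 × 11.89 = JPY 5,835,043
JPY 5,835,043 ÷ 14.00 = NOK 416,788.79
NOK 416,788.79 ÷ 6.931 = SGD 60,134.01

SGD 60,134.01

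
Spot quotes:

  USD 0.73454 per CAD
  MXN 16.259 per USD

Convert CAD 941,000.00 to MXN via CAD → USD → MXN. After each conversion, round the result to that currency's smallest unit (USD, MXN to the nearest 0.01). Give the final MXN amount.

MXN 11,238,255.59

CAD 941,000.00 × 0.73454 = USD 691,202.14
USD 691,202.14 × 16.259 = MXN 11,238,255.59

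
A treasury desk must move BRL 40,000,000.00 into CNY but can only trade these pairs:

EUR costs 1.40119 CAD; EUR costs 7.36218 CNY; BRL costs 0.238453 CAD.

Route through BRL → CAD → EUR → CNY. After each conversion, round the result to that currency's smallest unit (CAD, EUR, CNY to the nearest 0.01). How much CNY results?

CNY 50,115,513.43

BRL 40,000,000.00 × 0.238453 = CAD 9,538,120.00
CAD 9,538,120.00 ÷ 1.40119 = EUR 6,807,156.77
EUR 6,807,156.77 × 7.36218 = CNY 50,115,513.43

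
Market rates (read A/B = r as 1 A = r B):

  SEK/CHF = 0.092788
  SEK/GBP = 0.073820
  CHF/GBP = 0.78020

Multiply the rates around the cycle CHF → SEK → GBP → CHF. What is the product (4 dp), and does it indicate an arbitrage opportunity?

Around CHF → SEK → GBP → CHF: 1 ÷ 0.092788 × 0.073820 ÷ 0.78020 = 1.019709
Product > 1; profitable direction is CHF → SEK → GBP → CHF.

1.0197 (arbitrage exists)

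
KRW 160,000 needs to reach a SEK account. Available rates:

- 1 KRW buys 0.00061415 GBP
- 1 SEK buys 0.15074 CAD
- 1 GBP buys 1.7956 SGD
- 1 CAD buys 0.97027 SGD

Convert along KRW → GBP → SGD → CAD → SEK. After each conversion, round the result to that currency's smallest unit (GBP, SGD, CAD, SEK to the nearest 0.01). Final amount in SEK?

SEK 1,206.38

KRW 160,000 × 0.00061415 = GBP 98.26
GBP 98.26 × 1.7956 = SGD 176.44
SGD 176.44 ÷ 0.97027 = CAD 181.85
CAD 181.85 ÷ 0.15074 = SEK 1,206.38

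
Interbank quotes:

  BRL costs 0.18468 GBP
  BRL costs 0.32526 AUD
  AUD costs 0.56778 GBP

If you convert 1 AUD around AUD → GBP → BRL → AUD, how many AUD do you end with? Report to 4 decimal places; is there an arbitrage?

Around AUD → GBP → BRL → AUD: 1 × 0.56778 ÷ 0.18468 × 0.32526 = 0.999979
Product ≈ 1 (deviation 0.002%, within rounding noise).

1.0000 (no arbitrage)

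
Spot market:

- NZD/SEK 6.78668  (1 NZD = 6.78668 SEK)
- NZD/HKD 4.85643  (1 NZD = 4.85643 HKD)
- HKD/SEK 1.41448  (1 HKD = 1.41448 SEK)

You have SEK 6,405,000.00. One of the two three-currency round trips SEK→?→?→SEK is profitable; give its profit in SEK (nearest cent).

Profit: SEK 77,995.29

Profitable loop is SEK → NZD → HKD → SEK:
SEK 6,405,000.00 ÷ 6.78668 = NZD 943,760.42
NZD 943,760.42 × 4.85643 = HKD 4,583,306.44
HKD 4,583,306.44 × 1.41448 = SEK 6,482,995.29
Profit = SEK 6,482,995.29 − SEK 6,405,000.00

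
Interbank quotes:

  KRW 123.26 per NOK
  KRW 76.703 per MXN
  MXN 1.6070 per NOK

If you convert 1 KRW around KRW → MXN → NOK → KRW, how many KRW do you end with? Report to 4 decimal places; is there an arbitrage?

Around KRW → MXN → NOK → KRW: 1 ÷ 76.703 ÷ 1.6070 × 123.26 = 0.999986
Product ≈ 1 (deviation 0.001%, within rounding noise).

1.0000 (no arbitrage)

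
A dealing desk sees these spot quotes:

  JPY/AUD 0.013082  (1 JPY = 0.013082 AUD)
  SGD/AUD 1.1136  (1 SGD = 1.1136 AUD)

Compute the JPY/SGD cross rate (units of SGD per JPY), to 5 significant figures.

1 JPY × 0.013082 = 0.013082 AUD
0.013082 AUD ÷ 1.1136 = 0.0117475 SGD

JPY/SGD = 0.011747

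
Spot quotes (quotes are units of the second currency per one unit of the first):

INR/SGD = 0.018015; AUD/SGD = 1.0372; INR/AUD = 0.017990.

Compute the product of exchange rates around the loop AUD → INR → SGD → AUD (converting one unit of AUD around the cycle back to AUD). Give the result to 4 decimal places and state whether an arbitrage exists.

Around AUD → INR → SGD → AUD: 1 ÷ 0.017990 × 0.018015 ÷ 1.0372 = 0.965474
Product < 1; profitable direction is AUD → SGD → INR → AUD.

0.9655 (arbitrage exists)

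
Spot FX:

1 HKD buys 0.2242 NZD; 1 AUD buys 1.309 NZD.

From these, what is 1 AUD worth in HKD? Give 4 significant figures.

1 AUD × 1.309 = 1.309 NZD
1.309 NZD ÷ 0.2242 = 5.83854 HKD

AUD/HKD = 5.839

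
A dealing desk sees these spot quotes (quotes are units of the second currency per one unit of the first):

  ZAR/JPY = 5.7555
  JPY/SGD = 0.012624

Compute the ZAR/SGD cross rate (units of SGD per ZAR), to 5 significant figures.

ZAR/SGD = 0.072657

1 ZAR × 5.7555 = 5.7555 JPY
5.7555 JPY × 0.012624 = 0.0726574 SGD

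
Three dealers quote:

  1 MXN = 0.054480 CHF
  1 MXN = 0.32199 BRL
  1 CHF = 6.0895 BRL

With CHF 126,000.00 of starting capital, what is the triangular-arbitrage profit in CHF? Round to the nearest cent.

Profit: CHF 3,821.58

Profitable loop is CHF → BRL → MXN → CHF:
CHF 126,000.00 × 6.0895 = BRL 767,277.00
BRL 767,277.00 ÷ 0.32199 = MXN 2,382,921.83
MXN 2,382,921.83 × 0.054480 = CHF 129,821.58
Profit = CHF 129,821.58 − CHF 126,000.00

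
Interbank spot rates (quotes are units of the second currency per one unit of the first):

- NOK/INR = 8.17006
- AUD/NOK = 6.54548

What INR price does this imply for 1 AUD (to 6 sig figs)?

AUD/INR = 53.4770

1 AUD × 6.54548 = 6.54548 NOK
6.54548 NOK × 8.17006 = 53.477 INR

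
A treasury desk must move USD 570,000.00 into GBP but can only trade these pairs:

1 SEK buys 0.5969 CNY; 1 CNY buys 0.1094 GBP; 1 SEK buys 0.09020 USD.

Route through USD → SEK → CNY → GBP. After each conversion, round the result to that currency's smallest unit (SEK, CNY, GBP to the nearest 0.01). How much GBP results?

GBP 412,655.10

USD 570,000.00 ÷ 0.09020 = SEK 6,319,290.47
SEK 6,319,290.47 × 0.5969 = CNY 3,771,984.48
CNY 3,771,984.48 × 0.1094 = GBP 412,655.10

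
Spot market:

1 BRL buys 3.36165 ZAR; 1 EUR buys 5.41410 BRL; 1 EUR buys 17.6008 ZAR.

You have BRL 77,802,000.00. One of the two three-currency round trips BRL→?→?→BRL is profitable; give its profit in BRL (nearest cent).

Profitable loop is BRL → ZAR → EUR → BRL:
BRL 77,802,000.00 × 3.36165 = ZAR 261,543,093.30
ZAR 261,543,093.30 ÷ 17.6008 = EUR 14,859,727.59
EUR 14,859,727.59 × 5.41410 = BRL 80,452,051.12
Profit = BRL 80,452,051.12 − BRL 77,802,000.00

Profit: BRL 2,650,051.12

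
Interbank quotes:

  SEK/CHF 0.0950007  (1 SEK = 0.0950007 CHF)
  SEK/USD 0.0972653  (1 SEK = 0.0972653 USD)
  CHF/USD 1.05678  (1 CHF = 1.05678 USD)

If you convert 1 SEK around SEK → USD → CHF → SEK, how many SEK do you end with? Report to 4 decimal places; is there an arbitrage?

Around SEK → USD → CHF → SEK: 1 × 0.0972653 ÷ 1.05678 ÷ 0.0950007 = 0.968828
Product < 1; profitable direction is SEK → CHF → USD → SEK.

0.9688 (arbitrage exists)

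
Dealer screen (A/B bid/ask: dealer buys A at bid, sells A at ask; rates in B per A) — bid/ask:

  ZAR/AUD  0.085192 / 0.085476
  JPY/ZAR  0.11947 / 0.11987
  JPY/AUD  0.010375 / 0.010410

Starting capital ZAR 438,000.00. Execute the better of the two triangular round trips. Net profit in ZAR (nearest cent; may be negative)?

Best loop ZAR → JPY → AUD → ZAR:
ZAR 438,000.00 ÷ 0.11987 (buy JPY at ask) = JPY 3,653,958
JPY 3,653,958 × 0.010375 (sell JPY at bid) = AUD 37,909.82
AUD 37,909.82 ÷ 0.085476 (buy ZAR at ask) = ZAR 443,514.19

Net profit: ZAR 5,514.19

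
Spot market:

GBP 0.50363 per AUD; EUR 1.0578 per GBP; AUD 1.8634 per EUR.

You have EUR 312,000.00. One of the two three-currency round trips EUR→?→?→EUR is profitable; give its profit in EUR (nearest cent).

Profitable loop is EUR → GBP → AUD → EUR:
EUR 312,000.00 ÷ 1.0578 = GBP 294,951.79
GBP 294,951.79 ÷ 0.50363 = AUD 585,651.74
AUD 585,651.74 ÷ 1.8634 = EUR 314,292.02
Profit = EUR 314,292.02 − EUR 312,000.00

Profit: EUR 2,292.02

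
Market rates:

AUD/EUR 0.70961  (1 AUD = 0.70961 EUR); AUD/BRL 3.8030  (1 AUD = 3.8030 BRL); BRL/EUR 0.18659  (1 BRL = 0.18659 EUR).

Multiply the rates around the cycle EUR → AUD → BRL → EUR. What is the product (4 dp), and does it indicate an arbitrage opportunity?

1.0000 (no arbitrage)

Around EUR → AUD → BRL → EUR: 1 ÷ 0.70961 × 3.8030 × 0.18659 = 0.999988
Product ≈ 1 (deviation 0.001%, within rounding noise).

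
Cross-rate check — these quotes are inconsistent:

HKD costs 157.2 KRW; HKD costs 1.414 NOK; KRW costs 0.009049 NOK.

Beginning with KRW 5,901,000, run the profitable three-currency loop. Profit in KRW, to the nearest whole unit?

Profit: KRW 35,484

Profitable loop is KRW → NOK → HKD → KRW:
KRW 5,901,000 × 0.009049 = NOK 53,398.15
NOK 53,398.15 ÷ 1.414 = HKD 37,763.90
HKD 37,763.90 × 157.2 = KRW 5,936,484
Profit = KRW 5,936,484 − KRW 5,901,000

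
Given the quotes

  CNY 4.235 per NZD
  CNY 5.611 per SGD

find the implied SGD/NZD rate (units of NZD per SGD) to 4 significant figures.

1 SGD × 5.611 = 5.611 CNY
5.611 CNY ÷ 4.235 = 1.32491 NZD

SGD/NZD = 1.325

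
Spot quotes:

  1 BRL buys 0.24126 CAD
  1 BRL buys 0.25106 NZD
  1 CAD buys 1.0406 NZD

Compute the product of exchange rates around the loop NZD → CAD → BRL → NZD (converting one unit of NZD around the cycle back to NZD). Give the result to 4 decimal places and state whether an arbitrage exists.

1.0000 (no arbitrage)

Around NZD → CAD → BRL → NZD: 1 ÷ 1.0406 ÷ 0.24126 × 0.25106 = 1.000019
Product ≈ 1 (deviation 0.002%, within rounding noise).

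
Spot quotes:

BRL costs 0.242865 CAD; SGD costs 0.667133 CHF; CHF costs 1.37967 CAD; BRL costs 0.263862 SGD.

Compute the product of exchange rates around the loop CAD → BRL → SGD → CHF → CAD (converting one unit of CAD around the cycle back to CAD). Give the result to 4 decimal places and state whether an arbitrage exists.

1.0000 (no arbitrage)

Around CAD → BRL → SGD → CHF → CAD: 1 ÷ 0.242865 × 0.263862 × 0.667133 × 1.37967 = 0.999999
Product ≈ 1 (deviation 0.000%, within rounding noise).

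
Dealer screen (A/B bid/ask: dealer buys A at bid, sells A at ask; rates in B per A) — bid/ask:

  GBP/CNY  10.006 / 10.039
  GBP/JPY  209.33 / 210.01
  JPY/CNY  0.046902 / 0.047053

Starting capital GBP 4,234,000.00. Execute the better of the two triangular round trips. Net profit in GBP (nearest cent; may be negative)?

Net profit: GBP 53,301.83

Best loop GBP → CNY → JPY → GBP:
GBP 4,234,000.00 × 10.006 (sell GBP at bid) = CNY 42,365,404.00
CNY 42,365,404.00 ÷ 0.047053 (buy JPY at ask) = JPY 900,376,257
JPY 900,376,257 ÷ 210.01 (buy GBP at ask) = GBP 4,287,301.83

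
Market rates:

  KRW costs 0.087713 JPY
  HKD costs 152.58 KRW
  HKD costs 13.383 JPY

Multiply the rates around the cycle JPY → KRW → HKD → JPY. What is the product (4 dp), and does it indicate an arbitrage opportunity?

Around JPY → KRW → HKD → JPY: 1 ÷ 0.087713 ÷ 152.58 × 13.383 = 0.999981
Product ≈ 1 (deviation 0.002%, within rounding noise).

1.0000 (no arbitrage)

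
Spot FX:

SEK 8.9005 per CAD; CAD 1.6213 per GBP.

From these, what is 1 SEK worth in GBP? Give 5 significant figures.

SEK/GBP = 0.069298

1 SEK ÷ 8.9005 = 0.112353 CAD
0.112353 CAD ÷ 1.6213 = 0.0692982 GBP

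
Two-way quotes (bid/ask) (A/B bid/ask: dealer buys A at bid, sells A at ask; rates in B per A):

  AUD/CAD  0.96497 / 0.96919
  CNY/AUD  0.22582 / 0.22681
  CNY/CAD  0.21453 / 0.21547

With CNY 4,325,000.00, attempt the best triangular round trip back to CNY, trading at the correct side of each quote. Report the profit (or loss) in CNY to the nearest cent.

Net profit: CNY 48,967.13

Best loop CNY → AUD → CAD → CNY:
CNY 4,325,000.00 × 0.22582 (sell CNY at bid) = AUD 976,671.50
AUD 976,671.50 × 0.96497 (sell AUD at bid) = CAD 942,458.70
CAD 942,458.70 ÷ 0.21547 (buy CNY at ask) = CNY 4,373,967.13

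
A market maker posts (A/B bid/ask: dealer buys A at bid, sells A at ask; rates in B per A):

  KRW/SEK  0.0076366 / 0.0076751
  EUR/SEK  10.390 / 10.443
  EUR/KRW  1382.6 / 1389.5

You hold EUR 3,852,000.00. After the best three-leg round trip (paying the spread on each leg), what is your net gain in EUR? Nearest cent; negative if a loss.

Best loop EUR → KRW → SEK → EUR:
EUR 3,852,000.00 × 1382.6 (sell EUR at bid) = KRW 5,325,775,200
KRW 5,325,775,200 × 0.0076366 (sell KRW at bid) = SEK 40,670,814.89
SEK 40,670,814.89 ÷ 10.443 (buy EUR at ask) = EUR 3,894,552.80

Net profit: EUR 42,552.80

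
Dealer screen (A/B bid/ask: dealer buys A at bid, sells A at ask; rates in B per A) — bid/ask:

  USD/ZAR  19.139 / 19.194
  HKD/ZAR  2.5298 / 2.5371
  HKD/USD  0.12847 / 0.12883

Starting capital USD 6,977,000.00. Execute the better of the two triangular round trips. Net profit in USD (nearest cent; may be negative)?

Best loop USD → HKD → ZAR → USD:
USD 6,977,000.00 ÷ 0.12883 (buy HKD at ask) = HKD 54,156,640.53
HKD 54,156,640.53 × 2.5298 (sell HKD at bid) = ZAR 137,005,469.22
ZAR 137,005,469.22 ÷ 19.194 (buy USD at ask) = USD 7,137,932.13

Net profit: USD 160,932.13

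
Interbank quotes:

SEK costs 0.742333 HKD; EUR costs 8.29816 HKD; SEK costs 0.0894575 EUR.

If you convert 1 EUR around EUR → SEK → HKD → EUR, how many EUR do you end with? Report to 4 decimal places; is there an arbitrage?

Around EUR → SEK → HKD → EUR: 1 ÷ 0.0894575 × 0.742333 ÷ 8.29816 = 1.000000
Product ≈ 1 (deviation 0.000%, within rounding noise).

1.0000 (no arbitrage)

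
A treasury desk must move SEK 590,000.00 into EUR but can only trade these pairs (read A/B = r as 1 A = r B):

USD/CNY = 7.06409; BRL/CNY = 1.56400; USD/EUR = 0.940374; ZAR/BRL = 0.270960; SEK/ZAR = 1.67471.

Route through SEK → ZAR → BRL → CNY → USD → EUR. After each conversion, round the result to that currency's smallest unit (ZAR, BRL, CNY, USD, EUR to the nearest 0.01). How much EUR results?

SEK 590,000.00 × 1.67471 = ZAR 988,078.90
ZAR 988,078.90 × 0.270960 = BRL 267,729.86
BRL 267,729.86 × 1.56400 = CNY 418,729.50
CNY 418,729.50 ÷ 7.06409 = USD 59,275.79
USD 59,275.79 × 0.940374 = EUR 55,741.41

EUR 55,741.41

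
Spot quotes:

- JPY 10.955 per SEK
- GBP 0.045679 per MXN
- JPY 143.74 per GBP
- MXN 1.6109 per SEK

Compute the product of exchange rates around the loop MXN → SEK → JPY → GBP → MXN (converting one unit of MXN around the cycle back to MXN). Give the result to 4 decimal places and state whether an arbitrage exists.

Around MXN → SEK → JPY → GBP → MXN: 1 ÷ 1.6109 × 10.955 ÷ 143.74 ÷ 0.045679 = 1.035737
Product > 1; profitable direction is MXN → SEK → JPY → GBP → MXN.

1.0357 (arbitrage exists)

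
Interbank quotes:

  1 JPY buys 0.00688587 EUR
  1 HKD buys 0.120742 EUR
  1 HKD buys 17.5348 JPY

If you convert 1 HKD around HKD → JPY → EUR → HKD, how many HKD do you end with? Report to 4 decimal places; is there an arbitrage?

1.0000 (no arbitrage)

Around HKD → JPY → EUR → HKD: 1 × 17.5348 × 0.00688587 ÷ 0.120742 = 1.000003
Product ≈ 1 (deviation 0.000%, within rounding noise).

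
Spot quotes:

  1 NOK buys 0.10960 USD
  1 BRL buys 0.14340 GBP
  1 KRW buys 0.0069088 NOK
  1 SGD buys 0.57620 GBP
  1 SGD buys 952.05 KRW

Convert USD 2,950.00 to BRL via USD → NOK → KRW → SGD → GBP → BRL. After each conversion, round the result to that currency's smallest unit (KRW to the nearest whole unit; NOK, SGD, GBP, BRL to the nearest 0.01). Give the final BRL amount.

BRL 16,442.75

USD 2,950.00 ÷ 0.10960 = NOK 26,916.06
NOK 26,916.06 ÷ 0.0069088 = KRW 3,895,910
KRW 3,895,910 ÷ 952.05 = SGD 4,092.13
SGD 4,092.13 × 0.57620 = GBP 2,357.89
GBP 2,357.89 ÷ 0.14340 = BRL 16,442.75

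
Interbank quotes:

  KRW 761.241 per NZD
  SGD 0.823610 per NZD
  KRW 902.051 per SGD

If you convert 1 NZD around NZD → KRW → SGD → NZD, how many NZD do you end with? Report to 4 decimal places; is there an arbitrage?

1.0246 (arbitrage exists)

Around NZD → KRW → SGD → NZD: 1 × 761.241 ÷ 902.051 ÷ 0.823610 = 1.024636
Product > 1; profitable direction is NZD → KRW → SGD → NZD.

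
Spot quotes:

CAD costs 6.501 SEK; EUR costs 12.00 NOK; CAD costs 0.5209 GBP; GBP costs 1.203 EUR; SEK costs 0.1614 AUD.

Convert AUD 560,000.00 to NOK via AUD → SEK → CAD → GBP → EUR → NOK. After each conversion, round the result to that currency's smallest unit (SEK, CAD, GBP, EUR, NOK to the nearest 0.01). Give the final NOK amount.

AUD 560,000.00 ÷ 0.1614 = SEK 3,469,640.64
SEK 3,469,640.64 ÷ 6.501 = CAD 533,708.76
CAD 533,708.76 × 0.5209 = GBP 278,008.89
GBP 278,008.89 × 1.203 = EUR 334,444.69
EUR 334,444.69 × 12.00 = NOK 4,013,336.28

NOK 4,013,336.28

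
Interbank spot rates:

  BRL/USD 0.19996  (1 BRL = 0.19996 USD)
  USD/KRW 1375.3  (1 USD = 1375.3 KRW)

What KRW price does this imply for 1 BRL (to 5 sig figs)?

1 BRL × 0.19996 = 0.19996 USD
0.19996 USD × 1375.3 = 275.005 KRW

BRL/KRW = 275.00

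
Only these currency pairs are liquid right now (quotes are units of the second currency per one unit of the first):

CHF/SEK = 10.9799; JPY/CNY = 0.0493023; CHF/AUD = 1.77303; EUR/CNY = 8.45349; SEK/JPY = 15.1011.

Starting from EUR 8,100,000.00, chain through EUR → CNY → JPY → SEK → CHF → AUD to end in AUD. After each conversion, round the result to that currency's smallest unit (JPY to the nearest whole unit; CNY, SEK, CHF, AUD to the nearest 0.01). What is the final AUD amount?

AUD 14,851,249.63

EUR 8,100,000.00 × 8.45349 = CNY 68,473,269.00
CNY 68,473,269.00 ÷ 0.0493023 = JPY 1,388,845,328
JPY 1,388,845,328 ÷ 15.1011 = SEK 91,969,812.00
SEK 91,969,812.00 ÷ 10.9799 = CHF 8,376,197.60
CHF 8,376,197.60 × 1.77303 = AUD 14,851,249.63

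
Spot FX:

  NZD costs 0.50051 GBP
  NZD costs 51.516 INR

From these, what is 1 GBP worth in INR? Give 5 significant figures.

GBP/INR = 102.93

1 GBP ÷ 0.50051 = 1.99796 NZD
1.99796 NZD × 51.516 = 102.927 INR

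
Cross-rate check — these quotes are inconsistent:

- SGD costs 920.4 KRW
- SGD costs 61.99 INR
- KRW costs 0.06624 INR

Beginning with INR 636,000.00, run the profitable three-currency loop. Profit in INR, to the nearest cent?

Profitable loop is INR → KRW → SGD → INR:
INR 636,000.00 ÷ 0.06624 = KRW 9,601,449
KRW 9,601,449 ÷ 920.4 = SGD 10,431.82
SGD 10,431.82 × 61.99 = INR 646,668.67
Profit = INR 646,668.67 − INR 636,000.00

Profit: INR 10,668.67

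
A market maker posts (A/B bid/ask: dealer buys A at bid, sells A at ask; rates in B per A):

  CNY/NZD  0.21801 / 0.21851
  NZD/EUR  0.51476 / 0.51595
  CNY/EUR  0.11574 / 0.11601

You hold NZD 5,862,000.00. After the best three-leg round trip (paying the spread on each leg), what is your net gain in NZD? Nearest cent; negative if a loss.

Best loop NZD → CNY → EUR → NZD:
NZD 5,862,000.00 ÷ 0.21851 (buy CNY at ask) = CNY 26,827,147.50
CNY 26,827,147.50 × 0.11574 (sell CNY at bid) = EUR 3,104,974.05
EUR 3,104,974.05 ÷ 0.51595 (buy NZD at ask) = NZD 6,017,974.71

Net profit: NZD 155,974.71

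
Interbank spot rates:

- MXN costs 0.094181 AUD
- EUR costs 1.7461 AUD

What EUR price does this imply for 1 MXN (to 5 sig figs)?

1 MXN × 0.094181 = 0.094181 AUD
0.094181 AUD ÷ 1.7461 = 0.0539379 EUR

MXN/EUR = 0.053938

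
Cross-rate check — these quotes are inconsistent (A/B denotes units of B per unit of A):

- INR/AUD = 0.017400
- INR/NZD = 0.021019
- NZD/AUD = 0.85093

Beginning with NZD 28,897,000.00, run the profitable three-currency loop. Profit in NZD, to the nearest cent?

Profit: NZD 806,621.01

Profitable loop is NZD → AUD → INR → NZD:
NZD 28,897,000.00 × 0.85093 = AUD 24,589,324.21
AUD 24,589,324.21 ÷ 0.017400 = INR 1,413,179,552.30
INR 1,413,179,552.30 × 0.021019 = NZD 29,703,621.01
Profit = NZD 29,703,621.01 − NZD 28,897,000.00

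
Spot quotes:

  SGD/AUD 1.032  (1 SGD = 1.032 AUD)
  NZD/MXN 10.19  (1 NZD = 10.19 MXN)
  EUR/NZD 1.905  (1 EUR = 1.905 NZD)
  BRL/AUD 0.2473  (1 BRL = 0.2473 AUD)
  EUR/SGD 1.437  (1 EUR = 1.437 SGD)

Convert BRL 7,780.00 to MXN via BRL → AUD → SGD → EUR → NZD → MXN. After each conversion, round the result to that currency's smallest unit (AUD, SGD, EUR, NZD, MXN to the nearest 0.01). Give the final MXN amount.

MXN 25,184.69

BRL 7,780.00 × 0.2473 = AUD 1,923.99
AUD 1,923.99 ÷ 1.032 = SGD 1,864.33
SGD 1,864.33 ÷ 1.437 = EUR 1,297.38
EUR 1,297.38 × 1.905 = NZD 2,471.51
NZD 2,471.51 × 10.19 = MXN 25,184.69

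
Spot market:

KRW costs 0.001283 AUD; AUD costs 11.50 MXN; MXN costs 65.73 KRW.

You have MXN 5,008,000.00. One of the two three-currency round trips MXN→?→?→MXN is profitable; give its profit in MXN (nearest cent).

Profit: MXN 155,880.59

Profitable loop is MXN → AUD → KRW → MXN:
MXN 5,008,000.00 ÷ 11.50 = AUD 435,478.26
AUD 435,478.26 ÷ 0.001283 = KRW 339,421,871
KRW 339,421,871 ÷ 65.73 = MXN 5,163,880.59
Profit = MXN 5,163,880.59 − MXN 5,008,000.00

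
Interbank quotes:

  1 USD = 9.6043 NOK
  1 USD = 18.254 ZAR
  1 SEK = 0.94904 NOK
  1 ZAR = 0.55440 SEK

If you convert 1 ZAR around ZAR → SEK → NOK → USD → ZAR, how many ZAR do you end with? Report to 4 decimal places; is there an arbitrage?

1.0000 (no arbitrage)

Around ZAR → SEK → NOK → USD → ZAR: 1 × 0.55440 × 0.94904 ÷ 9.6043 × 18.254 = 1.000000
Product ≈ 1 (deviation 0.000%, within rounding noise).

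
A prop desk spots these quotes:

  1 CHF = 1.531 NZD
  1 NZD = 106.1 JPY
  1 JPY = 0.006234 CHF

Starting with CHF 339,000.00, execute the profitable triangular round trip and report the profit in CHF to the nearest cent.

Profitable loop is CHF → NZD → JPY → CHF:
CHF 339,000.00 × 1.531 = NZD 519,009.00
NZD 519,009.00 × 106.1 = JPY 55,066,855
JPY 55,066,855 × 0.006234 = CHF 343,286.77
Profit = CHF 343,286.77 − CHF 339,000.00

Profit: CHF 4,286.77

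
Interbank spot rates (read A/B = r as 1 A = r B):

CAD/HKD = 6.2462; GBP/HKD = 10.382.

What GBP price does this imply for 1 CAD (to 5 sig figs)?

CAD/GBP = 0.60164

1 CAD × 6.2462 = 6.2462 HKD
6.2462 HKD ÷ 10.382 = 0.601637 GBP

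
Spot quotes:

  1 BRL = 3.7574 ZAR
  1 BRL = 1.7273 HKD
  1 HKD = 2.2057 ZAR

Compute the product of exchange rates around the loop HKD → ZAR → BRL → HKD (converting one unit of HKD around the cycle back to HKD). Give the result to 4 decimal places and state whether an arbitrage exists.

1.0140 (arbitrage exists)

Around HKD → ZAR → BRL → HKD: 1 × 2.2057 ÷ 3.7574 × 1.7273 = 1.013974
Product > 1; profitable direction is HKD → ZAR → BRL → HKD.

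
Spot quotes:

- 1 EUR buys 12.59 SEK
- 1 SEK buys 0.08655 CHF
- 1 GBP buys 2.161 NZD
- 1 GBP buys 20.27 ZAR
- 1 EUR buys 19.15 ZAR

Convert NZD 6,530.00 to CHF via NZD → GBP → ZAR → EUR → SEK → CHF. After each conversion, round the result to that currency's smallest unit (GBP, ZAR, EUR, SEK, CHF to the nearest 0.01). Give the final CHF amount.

CHF 3,485.27

NZD 6,530.00 ÷ 2.161 = GBP 3,021.75
GBP 3,021.75 × 20.27 = ZAR 61,250.87
ZAR 61,250.87 ÷ 19.15 = EUR 3,198.48
EUR 3,198.48 × 12.59 = SEK 40,268.86
SEK 40,268.86 × 0.08655 = CHF 3,485.27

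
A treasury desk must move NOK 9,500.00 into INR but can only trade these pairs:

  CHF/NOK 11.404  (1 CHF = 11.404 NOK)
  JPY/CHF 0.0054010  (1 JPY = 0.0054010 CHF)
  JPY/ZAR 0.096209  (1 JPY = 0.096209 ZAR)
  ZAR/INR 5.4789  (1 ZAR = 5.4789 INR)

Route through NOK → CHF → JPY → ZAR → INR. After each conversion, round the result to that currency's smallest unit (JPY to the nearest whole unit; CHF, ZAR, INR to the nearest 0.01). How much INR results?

NOK 9,500.00 ÷ 11.404 = CHF 833.04
CHF 833.04 ÷ 0.0054010 = JPY 154,238
JPY 154,238 × 0.096209 = ZAR 14,839.08
ZAR 14,839.08 × 5.4789 = INR 81,301.84

INR 81,301.84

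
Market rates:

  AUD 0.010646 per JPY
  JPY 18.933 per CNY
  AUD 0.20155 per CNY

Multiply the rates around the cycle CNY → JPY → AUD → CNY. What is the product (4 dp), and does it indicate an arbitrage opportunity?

Around CNY → JPY → AUD → CNY: 1 × 18.933 × 0.010646 ÷ 0.20155 = 1.000053
Product ≈ 1 (deviation 0.005%, within rounding noise).

1.0001 (no arbitrage)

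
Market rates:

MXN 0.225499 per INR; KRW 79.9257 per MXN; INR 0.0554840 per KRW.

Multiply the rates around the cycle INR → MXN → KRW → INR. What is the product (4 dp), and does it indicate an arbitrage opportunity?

Around INR → MXN → KRW → INR: 1 × 0.225499 × 79.9257 × 0.0554840 = 0.999997
Product ≈ 1 (deviation 0.000%, within rounding noise).

1.0000 (no arbitrage)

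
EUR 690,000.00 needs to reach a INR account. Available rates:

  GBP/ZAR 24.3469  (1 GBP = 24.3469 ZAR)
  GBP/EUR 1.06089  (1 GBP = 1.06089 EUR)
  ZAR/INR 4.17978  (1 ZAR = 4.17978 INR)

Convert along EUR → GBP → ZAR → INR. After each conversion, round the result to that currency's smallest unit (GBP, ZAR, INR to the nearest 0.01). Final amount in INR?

INR 66,187,477.83

EUR 690,000.00 ÷ 1.06089 = GBP 650,397.31
GBP 650,397.31 × 24.3469 = ZAR 15,835,158.27
ZAR 15,835,158.27 × 4.17978 = INR 66,187,477.83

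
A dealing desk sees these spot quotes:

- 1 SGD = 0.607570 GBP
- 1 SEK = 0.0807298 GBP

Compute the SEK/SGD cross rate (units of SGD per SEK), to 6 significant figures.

1 SEK × 0.0807298 = 0.0807298 GBP
0.0807298 GBP ÷ 0.607570 = 0.132873 SGD

SEK/SGD = 0.132873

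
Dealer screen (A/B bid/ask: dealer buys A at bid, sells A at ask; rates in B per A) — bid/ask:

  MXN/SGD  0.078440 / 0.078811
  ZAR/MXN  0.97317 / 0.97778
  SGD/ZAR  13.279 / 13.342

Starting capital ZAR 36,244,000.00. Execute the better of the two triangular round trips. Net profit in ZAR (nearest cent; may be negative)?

Best loop ZAR → MXN → SGD → ZAR:
ZAR 36,244,000.00 × 0.97317 (sell ZAR at bid) = MXN 35,271,573.48
MXN 35,271,573.48 × 0.078440 (sell MXN at bid) = SGD 2,766,702.22
SGD 2,766,702.22 × 13.279 (sell SGD at bid) = ZAR 36,739,038.83

Net profit: ZAR 495,038.83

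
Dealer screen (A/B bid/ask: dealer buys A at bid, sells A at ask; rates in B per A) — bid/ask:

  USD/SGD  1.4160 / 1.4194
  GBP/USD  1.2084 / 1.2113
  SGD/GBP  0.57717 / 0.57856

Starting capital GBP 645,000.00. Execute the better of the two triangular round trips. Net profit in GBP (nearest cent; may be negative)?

Net profit: GBP 3,417.60

Best loop GBP → SGD → USD → GBP:
GBP 645,000.00 ÷ 0.57856 (buy SGD at ask) = SGD 1,114,836.84
SGD 1,114,836.84 ÷ 1.4194 (buy USD at ask) = USD 785,428.23
USD 785,428.23 ÷ 1.2113 (buy GBP at ask) = GBP 648,417.60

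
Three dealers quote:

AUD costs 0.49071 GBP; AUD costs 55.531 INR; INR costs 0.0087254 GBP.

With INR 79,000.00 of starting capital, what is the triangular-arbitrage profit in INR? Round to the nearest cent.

Profitable loop is INR → AUD → GBP → INR:
INR 79,000.00 ÷ 55.531 = AUD 1,422.63
AUD 1,422.63 × 0.49071 = GBP 698.10
GBP 698.10 ÷ 0.0087254 = INR 80,007.58
Profit = INR 80,007.58 − INR 79,000.00

Profit: INR 1,007.58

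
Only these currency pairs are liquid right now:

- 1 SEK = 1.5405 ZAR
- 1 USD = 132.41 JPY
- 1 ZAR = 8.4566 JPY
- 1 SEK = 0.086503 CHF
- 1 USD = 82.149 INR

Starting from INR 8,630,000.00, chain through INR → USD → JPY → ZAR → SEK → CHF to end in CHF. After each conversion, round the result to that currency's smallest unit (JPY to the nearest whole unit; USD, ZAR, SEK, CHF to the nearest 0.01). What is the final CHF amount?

INR 8,630,000.00 ÷ 82.149 = USD 105,053.01
USD 105,053.01 × 132.41 = JPY 13,910,069
JPY 13,910,069 ÷ 8.4566 = ZAR 1,644,877.26
ZAR 1,644,877.26 ÷ 1.5405 = SEK 1,067,755.44
SEK 1,067,755.44 × 0.086503 = CHF 92,364.05

CHF 92,364.05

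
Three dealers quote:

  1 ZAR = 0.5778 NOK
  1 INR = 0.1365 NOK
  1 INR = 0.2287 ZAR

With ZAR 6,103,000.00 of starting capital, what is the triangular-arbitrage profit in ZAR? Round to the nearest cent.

Profit: ZAR 201,233.92

Profitable loop is ZAR → INR → NOK → ZAR:
ZAR 6,103,000.00 ÷ 0.2287 = INR 26,685,614.34
INR 26,685,614.34 × 0.1365 = NOK 3,642,586.36
NOK 3,642,586.36 ÷ 0.5778 = ZAR 6,304,233.92
Profit = ZAR 6,304,233.92 − ZAR 6,103,000.00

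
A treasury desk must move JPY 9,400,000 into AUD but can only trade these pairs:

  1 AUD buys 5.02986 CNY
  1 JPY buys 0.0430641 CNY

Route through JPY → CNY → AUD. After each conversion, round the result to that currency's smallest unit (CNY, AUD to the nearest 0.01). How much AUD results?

AUD 80,479.88

JPY 9,400,000 × 0.0430641 = CNY 404,802.54
CNY 404,802.54 ÷ 5.02986 = AUD 80,479.88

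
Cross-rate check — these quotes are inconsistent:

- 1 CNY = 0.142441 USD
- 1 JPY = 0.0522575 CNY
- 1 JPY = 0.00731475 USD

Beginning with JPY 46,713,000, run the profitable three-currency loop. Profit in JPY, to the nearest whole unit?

Profitable loop is JPY → CNY → USD → JPY:
JPY 46,713,000 × 0.0522575 = CNY 2,441,104.60
CNY 2,441,104.60 × 0.142441 = USD 347,713.38
USD 347,713.38 ÷ 0.00731475 = JPY 47,535,921
Profit = JPY 47,535,921 − JPY 46,713,000

Profit: JPY 822,921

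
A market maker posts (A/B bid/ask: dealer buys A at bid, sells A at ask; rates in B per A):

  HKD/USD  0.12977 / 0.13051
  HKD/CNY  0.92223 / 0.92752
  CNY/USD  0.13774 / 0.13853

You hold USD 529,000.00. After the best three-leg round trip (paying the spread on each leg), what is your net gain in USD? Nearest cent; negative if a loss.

Net profit: USD 5,272.55

Best loop USD → CNY → HKD → USD:
USD 529,000.00 ÷ 0.13853 (buy CNY at ask) = CNY 3,818,667.44
CNY 3,818,667.44 ÷ 0.92752 (buy HKD at ask) = HKD 4,117,072.88
HKD 4,117,072.88 × 0.12977 (sell HKD at bid) = USD 534,272.55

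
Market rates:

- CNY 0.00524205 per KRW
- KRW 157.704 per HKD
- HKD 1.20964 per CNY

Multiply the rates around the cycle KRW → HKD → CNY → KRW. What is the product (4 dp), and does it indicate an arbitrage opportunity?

1.0000 (no arbitrage)

Around KRW → HKD → CNY → KRW: 1 ÷ 157.704 ÷ 1.20964 ÷ 0.00524205 = 1.000000
Product ≈ 1 (deviation 0.000%, within rounding noise).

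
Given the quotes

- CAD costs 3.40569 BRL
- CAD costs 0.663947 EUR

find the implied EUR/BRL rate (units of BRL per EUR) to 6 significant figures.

1 EUR ÷ 0.663947 = 1.50614 CAD
1.50614 CAD × 3.40569 = 5.12946 BRL

EUR/BRL = 5.12946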